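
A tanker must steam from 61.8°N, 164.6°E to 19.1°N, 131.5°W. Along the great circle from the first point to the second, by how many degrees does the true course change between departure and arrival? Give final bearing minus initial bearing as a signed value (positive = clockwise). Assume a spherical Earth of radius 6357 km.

+47.0°

At departure: θ₁ = atan2(sin Δλ cos φ₂, cos φ₁ sin φ₂ − sin φ₁ cos φ₂ cos Δλ) = 104.01°
At arrival: θ₂ = atan2(sin Δλ cos φ₁, −cos φ₂ sin φ₁ + sin φ₂ cos φ₁ cos Δλ) = 150.97°
Δθ = θ₂ − θ₁ = +47.0°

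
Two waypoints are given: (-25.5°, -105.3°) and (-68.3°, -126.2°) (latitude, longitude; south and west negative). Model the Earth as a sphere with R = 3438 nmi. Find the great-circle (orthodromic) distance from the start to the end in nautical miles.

2677 nmi

cos σ = sin φ₁ sin φ₂ + cos φ₁ cos φ₂ cos Δλ
      = sin(-25.50°)sin(-68.30°) + cos(-25.50°)cos(-68.30°)cos(-20.90°) = 0.7118
σ = 44.621° → d = Rσ = 3438·0.77878 = 2677 nmi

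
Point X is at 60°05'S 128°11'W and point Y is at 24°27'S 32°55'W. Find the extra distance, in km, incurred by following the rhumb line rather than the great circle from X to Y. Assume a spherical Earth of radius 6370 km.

Great circle: cos σ = sin φ₁ sin φ₂ + cos φ₁ cos φ₂ cos Δλ,  σ = 1.2482 rad → d_gc = 7950.7 km
Rhumb line: Δψ = +0.8796, q = Δφ/Δψ = 0.7071, d_rh = R√(Δφ²+q²Δλ²) = 8472.3 km
Excess = 8472.3 − 7950.7 = 521.6 ≈ 522 km

522 km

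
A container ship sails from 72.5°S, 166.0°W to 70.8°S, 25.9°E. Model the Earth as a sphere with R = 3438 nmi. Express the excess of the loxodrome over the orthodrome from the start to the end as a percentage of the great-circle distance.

Great circle: σ = 0.6370 rad → d_gc = Rσ = 2189.9 nmi
Rhumb: Δφ = +0.0297, Δλ = -2.9339, Δψ = +0.0943, q = Δφ/Δψ = 0.3146 → d_rh = R√(Δφ²+q²Δλ²) = 3174.9 nmi
Excess = (3174.9 − 2189.9) / 2189.9 = 985.0 / 2189.9 = 44.98% ≈ 45.0%

45.0%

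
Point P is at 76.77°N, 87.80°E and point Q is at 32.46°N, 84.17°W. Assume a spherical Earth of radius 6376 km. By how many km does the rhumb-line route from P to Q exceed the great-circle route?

2857 km

Great circle: cos σ = sin φ₁ sin φ₂ + cos φ₁ cos φ₂ cos Δλ,  σ = 1.2332 rad → d_gc = 7862.7 km
Rhumb line: Δψ = -1.5549, q = Δφ/Δψ = 0.4974, d_rh = R√(Δφ²+q²Δλ²) = 10719.6 km
Excess = 10719.6 − 7862.7 = 2856.9 ≈ 2857 km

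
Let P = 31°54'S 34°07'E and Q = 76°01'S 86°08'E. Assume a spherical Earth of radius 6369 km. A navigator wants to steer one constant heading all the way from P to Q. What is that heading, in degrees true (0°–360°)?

149.0°

Δψ = ln[tan(π/4+φ₂/2)/tan(π/4+φ₁/2)] = -1.5106
Δλ = +0.9079 rad (taken the short way round)
course = atan2(Δλ, Δψ) = 148.99°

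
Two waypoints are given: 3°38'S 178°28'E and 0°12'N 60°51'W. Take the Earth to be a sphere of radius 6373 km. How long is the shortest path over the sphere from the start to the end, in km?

13418 km

cos σ = sin φ₁ sin φ₂ + cos φ₁ cos φ₂ cos Δλ
      = sin(-3.63°)sin(0.20°) + cos(-3.63°)cos(0.20°)cos(120.68°) = -0.5095
σ = 120.630° → d = Rσ = 6373·2.10538 = 13418 km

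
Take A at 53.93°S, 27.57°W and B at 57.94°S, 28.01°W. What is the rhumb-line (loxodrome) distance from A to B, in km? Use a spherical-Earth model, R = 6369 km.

447 km

Δψ = ln[tan(π/4+φ₂/2)/tan(π/4+φ₁/2)] = -0.1251;  Δφ = -0.0700 rad,  Δλ = -0.0077 rad
q = Δφ/Δψ = 0.5595
d = R·√(Δφ² + q²Δλ²) = 6369·0.07012 = 447 km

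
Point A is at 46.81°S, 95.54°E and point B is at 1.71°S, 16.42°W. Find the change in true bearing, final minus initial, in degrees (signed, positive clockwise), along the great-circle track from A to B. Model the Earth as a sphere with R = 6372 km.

+66.8°

At departure: θ₁ = atan2(sin Δλ cos φ₂, cos φ₁ sin φ₂ − sin φ₁ cos φ₂ cos Δλ) = 252.46°
At arrival: θ₂ = atan2(sin Δλ cos φ₁, −cos φ₂ sin φ₁ + sin φ₂ cos φ₁ cos Δλ) = 319.24°
Δθ = θ₂ − θ₁ = +66.8°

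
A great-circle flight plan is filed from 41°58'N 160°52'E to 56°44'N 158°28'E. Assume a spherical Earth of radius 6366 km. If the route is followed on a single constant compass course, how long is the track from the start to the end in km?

Δψ = ln[tan(π/4+φ₂/2)/tan(π/4+φ₁/2)] = +0.3998;  Δφ = +0.2577 rad,  Δλ = -0.0419 rad
q = Δφ/Δψ = 0.6447
d = R·√(Δφ² + q²Δλ²) = 6366·0.25914 = 1650 km

1650 km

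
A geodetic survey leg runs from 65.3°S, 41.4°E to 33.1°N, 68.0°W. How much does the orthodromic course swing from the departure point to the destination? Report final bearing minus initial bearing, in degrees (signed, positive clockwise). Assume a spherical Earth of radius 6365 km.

+61.9°

Initial bearing θ₁ = atan2(sin Δλ cos φ₂, cos φ₁ sin φ₂ − sin φ₁ cos φ₂ cos Δλ) = 268.22°
Final bearing θ₂ = (initial bearing from the destination back to the start) + 180° = 330.09°
Δθ = θ₂ − θ₁ = +61.9°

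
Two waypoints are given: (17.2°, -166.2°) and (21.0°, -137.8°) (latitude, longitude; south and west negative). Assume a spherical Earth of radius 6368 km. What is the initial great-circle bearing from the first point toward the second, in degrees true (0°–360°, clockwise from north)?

77.4°

θ = atan2( sin Δλ·cos φ₂ ,  cos φ₁ sin φ₂ − sin φ₁ cos φ₂ cos Δλ )
  = atan2(+0.4440, +0.0995) = 77.37°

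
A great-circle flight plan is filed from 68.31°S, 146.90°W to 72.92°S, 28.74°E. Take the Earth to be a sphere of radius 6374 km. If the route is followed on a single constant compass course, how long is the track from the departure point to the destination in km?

6476 km

Δψ = ln[tan(π/4+φ₂/2)/tan(π/4+φ₁/2)] = -0.2435;  Δφ = -0.0805 rad,  Δλ = +3.0655 rad
q = Δφ/Δψ = 0.3304
d = R·√(Δφ² + q²Δλ²) = 6374·1.01595 = 6476 km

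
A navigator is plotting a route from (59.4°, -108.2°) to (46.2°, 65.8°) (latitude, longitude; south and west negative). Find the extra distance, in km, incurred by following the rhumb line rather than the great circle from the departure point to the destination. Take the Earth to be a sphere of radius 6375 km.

Great circle: cos σ = sin φ₁ sin φ₂ + cos φ₁ cos φ₂ cos Δλ,  σ = 1.2965 rad → d_gc = 8265.3 km
Rhumb line: Δψ = -0.3849, q = Δφ/Δψ = 0.5986, d_rh = R√(Δφ²+q²Δλ²) = 11681.0 km
Excess = 11681.0 − 8265.3 = 3415.7 ≈ 3416 km

3416 km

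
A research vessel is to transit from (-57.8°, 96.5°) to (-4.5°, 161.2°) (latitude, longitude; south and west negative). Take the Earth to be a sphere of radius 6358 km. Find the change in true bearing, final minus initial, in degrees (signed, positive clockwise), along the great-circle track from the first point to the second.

Initial bearing θ₁ = atan2(sin Δλ cos φ₂, cos φ₁ sin φ₂ − sin φ₁ cos φ₂ cos Δλ) = 70.53°
Final bearing θ₂ = (initial bearing from the destination back to the start) + 180° = 30.26°
Δθ = θ₂ − θ₁ = -40.3°

-40.3°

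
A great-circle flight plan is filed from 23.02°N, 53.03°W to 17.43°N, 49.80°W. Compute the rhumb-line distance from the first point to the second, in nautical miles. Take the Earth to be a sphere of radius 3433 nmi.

381 nmi

Δψ = ln[tan(π/4+φ₂/2)/tan(π/4+φ₁/2)] = -0.1040;  Δφ = -0.0976 rad,  Δλ = +0.0564 rad
q = Δφ/Δψ = 0.9379
d = R·√(Δφ² + q²Δλ²) = 3433·0.11097 = 381 nmi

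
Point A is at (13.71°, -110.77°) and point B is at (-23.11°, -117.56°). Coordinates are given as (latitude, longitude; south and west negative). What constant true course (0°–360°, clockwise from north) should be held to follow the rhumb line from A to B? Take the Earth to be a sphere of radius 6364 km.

Meridional parts: M(φ₁)=+0.2416, M(φ₂)=-0.4147 → ΔM = -0.6564;  Δλ = -0.1185 rad
tan C = Δλ / ΔM = +0.1806 → C = 190.23°

190.2°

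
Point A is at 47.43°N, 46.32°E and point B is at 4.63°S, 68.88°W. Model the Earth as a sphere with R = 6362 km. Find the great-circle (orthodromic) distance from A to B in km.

12245 km

cos σ = sin φ₁ sin φ₂ + cos φ₁ cos φ₂ cos Δλ
      = sin(47.43°)sin(-4.63°) + cos(47.43°)cos(-4.63°)cos(-115.20°) = -0.3465
σ = 110.276° → d = Rσ = 6362·1.92468 = 12245 km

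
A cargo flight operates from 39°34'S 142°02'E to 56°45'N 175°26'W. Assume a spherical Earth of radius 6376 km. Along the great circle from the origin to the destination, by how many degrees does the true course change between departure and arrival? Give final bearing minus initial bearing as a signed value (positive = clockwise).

Initial bearing θ₁ = atan2(sin Δλ cos φ₂, cos φ₁ sin φ₂ − sin φ₁ cos φ₂ cos Δλ) = 22.34°
Final bearing θ₂ = (initial bearing from the destination back to the start) + 180° = 32.30°
Δθ = θ₂ − θ₁ = +10.0°

+10.0°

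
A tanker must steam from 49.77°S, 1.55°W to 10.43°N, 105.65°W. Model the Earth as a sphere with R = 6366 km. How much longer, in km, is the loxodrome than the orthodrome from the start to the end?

333 km

Great circle: cos σ = sin φ₁ sin φ₂ + cos φ₁ cos φ₂ cos Δλ,  σ = 1.8681 rad → d_gc = 11892.4 km
Rhumb line: Δψ = +1.1875, q = Δφ/Δψ = 0.8848, d_rh = R√(Δφ²+q²Δλ²) = 12225.7 km
Excess = 12225.7 − 11892.4 = 333.3 ≈ 333 km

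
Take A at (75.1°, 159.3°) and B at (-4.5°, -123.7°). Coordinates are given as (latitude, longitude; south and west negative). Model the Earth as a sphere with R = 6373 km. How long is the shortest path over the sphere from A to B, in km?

10126 km

Haversine: a = sin²(Δφ/2)+cos φ₁ cos φ₂ sin²(Δλ/2) = 0.50908;  σ = 2·atan2(√a,√(1−a))
σ = 91.040° → d = Rσ = 6373·1.58895 = 10126 km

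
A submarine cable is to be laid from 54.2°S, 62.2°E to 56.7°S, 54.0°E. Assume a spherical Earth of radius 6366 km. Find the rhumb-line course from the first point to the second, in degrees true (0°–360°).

Δψ = ln[tan(π/4+φ₂/2)/tan(π/4+φ₁/2)] = -0.0770
Δλ = -0.1431 rad (taken the short way round)
course = atan2(Δλ, Δψ) = 241.73°

241.7°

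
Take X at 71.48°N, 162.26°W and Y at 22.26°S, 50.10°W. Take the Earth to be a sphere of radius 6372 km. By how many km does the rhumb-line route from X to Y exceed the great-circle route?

793 km

Great circle: cos σ = sin φ₁ sin φ₂ + cos φ₁ cos φ₂ cos Δλ,  σ = 2.0602 rad → d_gc = 13127.4 km
Rhumb line: Δψ = -2.2124, q = Δφ/Δψ = 0.7395, d_rh = R√(Δφ²+q²Δλ²) = 13920.0 km
Excess = 13920.0 − 13127.4 = 792.6 ≈ 793 km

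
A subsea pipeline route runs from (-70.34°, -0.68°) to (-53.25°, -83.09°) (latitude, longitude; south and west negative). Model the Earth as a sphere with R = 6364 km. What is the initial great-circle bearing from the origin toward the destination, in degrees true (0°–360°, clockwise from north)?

θ = atan2( sin Δλ·cos φ₂ ,  cos φ₁ sin φ₂ − sin φ₁ cos φ₂ cos Δλ )
  = atan2(-0.5931, -0.1952) = 251.79°

251.8°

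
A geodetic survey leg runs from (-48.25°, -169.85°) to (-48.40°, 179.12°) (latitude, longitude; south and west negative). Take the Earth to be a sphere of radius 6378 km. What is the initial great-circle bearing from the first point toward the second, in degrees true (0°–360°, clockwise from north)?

264.7°

N = sin Δλ·cos φ₂ = -0.1270;  D = cos φ₁ sin φ₂ − sin φ₁ cos φ₂ cos Δλ = -0.0118
initial course = atan2(N, D) = 264.71°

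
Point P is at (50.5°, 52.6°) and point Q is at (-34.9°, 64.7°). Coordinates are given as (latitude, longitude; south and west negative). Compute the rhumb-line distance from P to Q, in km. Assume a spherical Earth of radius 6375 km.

Δψ = ln[tan(π/4+φ₂/2)/tan(π/4+φ₁/2)] = -1.6750;  Δφ = -1.4905 rad,  Δλ = +0.2112 rad
q = Δφ/Δψ = 0.8898
d = R·√(Δφ² + q²Δλ²) = 6375·1.50231 = 9577 km

9577 km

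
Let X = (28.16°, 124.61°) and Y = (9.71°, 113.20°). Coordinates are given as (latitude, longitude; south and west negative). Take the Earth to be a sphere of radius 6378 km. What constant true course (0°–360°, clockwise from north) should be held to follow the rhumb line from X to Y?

210.2°

Meridional parts: M(φ₁)=+0.5126, M(φ₂)=+0.1703 → ΔM = -0.3423;  Δλ = -0.1991 rad
tan C = Δλ / ΔM = +0.5818 → C = 210.19°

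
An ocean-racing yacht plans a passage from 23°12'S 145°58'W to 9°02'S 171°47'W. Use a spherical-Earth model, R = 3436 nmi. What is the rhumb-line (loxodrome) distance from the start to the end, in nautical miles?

Δψ = ln[tan(π/4+φ₂/2)/tan(π/4+φ₁/2)] = +0.2581;  Δφ = +0.2473 rad,  Δλ = -0.4506 rad
q = Δφ/Δψ = 0.9578
d = R·√(Δφ² + q²Δλ²) = 3436·0.49740 = 1709 nmi

1709 nmi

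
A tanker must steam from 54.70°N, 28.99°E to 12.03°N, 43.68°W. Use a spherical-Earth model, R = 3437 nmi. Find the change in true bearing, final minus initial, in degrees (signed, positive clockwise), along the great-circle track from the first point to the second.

At departure: θ₁ = atan2(sin Δλ cos φ₂, cos φ₁ sin φ₂ − sin φ₁ cos φ₂ cos Δλ) = 262.84°
At arrival: θ₂ = atan2(sin Δλ cos φ₁, −cos φ₂ sin φ₁ + sin φ₂ cos φ₁ cos Δλ) = 215.89°
Δθ = θ₂ − θ₁ = -46.9°

-46.9°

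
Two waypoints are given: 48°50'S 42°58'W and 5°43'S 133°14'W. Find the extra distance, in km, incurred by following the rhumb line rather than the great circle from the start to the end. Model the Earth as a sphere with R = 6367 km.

Great circle: cos σ = sin φ₁ sin φ₂ + cos φ₁ cos φ₂ cos Δλ,  σ = 1.4988 rad → d_gc = 9542.8 km
Rhumb line: Δψ = +0.8794, q = Δφ/Δψ = 0.8557, d_rh = R√(Δφ²+q²Δλ²) = 9830.1 km
Excess = 9830.1 − 9542.8 = 287.3 ≈ 287 km

287 km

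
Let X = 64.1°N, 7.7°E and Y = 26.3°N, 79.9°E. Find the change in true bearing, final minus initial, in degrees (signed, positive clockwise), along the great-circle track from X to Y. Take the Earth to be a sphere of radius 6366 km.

At departure: θ₁ = atan2(sin Δλ cos φ₂, cos φ₁ sin φ₂ − sin φ₁ cos φ₂ cos Δλ) = 93.55°
At arrival: θ₂ = atan2(sin Δλ cos φ₁, −cos φ₂ sin φ₁ + sin φ₂ cos φ₁ cos Δλ) = 150.90°
Δθ = θ₂ − θ₁ = +57.3°

+57.3°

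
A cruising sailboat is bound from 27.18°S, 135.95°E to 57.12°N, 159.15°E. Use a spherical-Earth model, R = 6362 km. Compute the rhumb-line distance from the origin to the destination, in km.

Rhumb course C = atan2(Δλ, Δψ) with Δψ = ln[tan(π/4+φ₂/2)/tan(π/4+φ₁/2)] = +1.7138, Δλ = +0.4049 → C = 13.29°
d = R·|Δφ| / |cos C| = 6362·1.47131 / 0.97320 = 9618 km

9618 km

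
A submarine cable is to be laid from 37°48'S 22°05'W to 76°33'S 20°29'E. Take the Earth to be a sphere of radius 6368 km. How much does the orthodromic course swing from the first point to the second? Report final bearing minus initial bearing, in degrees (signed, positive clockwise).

At departure: θ₁ = atan2(sin Δλ cos φ₂, cos φ₁ sin φ₂ − sin φ₁ cos φ₂ cos Δλ) = 166.66°
At arrival: θ₂ = atan2(sin Δλ cos φ₁, −cos φ₂ sin φ₁ + sin φ₂ cos φ₁ cos Δλ) = 128.39°
Δθ = θ₂ − θ₁ = -38.3°

-38.3°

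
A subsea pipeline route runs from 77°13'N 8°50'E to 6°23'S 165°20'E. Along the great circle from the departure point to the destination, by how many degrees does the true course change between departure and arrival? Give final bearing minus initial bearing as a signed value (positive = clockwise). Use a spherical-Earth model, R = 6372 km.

Initial bearing θ₁ = atan2(sin Δλ cos φ₂, cos φ₁ sin φ₂ − sin φ₁ cos φ₂ cos Δλ) = 24.63°
Final bearing θ₂ = (initial bearing from the destination back to the start) + 180° = 174.68°
Δθ = θ₂ − θ₁ = +150.0°

+150.0°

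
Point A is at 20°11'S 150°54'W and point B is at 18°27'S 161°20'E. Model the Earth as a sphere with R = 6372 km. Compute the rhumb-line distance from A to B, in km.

Δψ = ln[tan(π/4+φ₂/2)/tan(π/4+φ₁/2)] = +0.0321;  Δφ = +0.0303 rad,  Δλ = -0.8337 rad
q = Δφ/Δψ = 0.9437
d = R·√(Δφ² + q²Δλ²) = 6372·0.78730 = 5017 km

5017 km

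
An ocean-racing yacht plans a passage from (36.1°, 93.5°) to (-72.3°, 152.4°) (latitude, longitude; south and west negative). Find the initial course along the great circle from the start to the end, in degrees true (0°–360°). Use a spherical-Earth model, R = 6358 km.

163.2°

N = sin Δλ·cos φ₂ = +0.2603;  D = cos φ₁ sin φ₂ − sin φ₁ cos φ₂ cos Δλ = -0.8623
initial course = atan2(N, D) = 163.20°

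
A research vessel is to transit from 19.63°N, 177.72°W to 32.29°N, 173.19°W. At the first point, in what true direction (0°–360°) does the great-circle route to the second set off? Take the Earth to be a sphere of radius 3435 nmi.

θ = atan2( sin Δλ·cos φ₂ ,  cos φ₁ sin φ₂ − sin φ₁ cos φ₂ cos Δλ )
  = atan2(+0.0668, +0.2201) = 16.88°

16.9°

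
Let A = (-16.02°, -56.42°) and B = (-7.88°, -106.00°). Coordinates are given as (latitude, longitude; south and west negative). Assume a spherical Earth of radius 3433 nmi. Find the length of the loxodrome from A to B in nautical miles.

2944 nmi

Rhumb course C = atan2(Δλ, Δψ) with Δψ = ln[tan(π/4+φ₂/2)/tan(π/4+φ₁/2)] = +0.1454, Δλ = -0.8653 → C = 279.53°
d = R·|Δφ| / |cos C| = 3433·0.14207 / 0.16565 = 2944 nmi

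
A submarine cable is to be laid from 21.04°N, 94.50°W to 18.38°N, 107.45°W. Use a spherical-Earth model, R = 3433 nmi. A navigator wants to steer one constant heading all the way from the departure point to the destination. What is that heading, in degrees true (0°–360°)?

257.7°

Δψ = ln[tan(π/4+φ₂/2)/tan(π/4+φ₁/2)] = -0.0493
Δλ = -0.2260 rad (taken the short way round)
course = atan2(Δλ, Δψ) = 257.69°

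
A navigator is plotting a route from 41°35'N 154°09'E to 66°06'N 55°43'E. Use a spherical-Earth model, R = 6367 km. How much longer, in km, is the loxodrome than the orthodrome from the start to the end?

585 km

Great circle: cos σ = sin φ₁ sin φ₂ + cos φ₁ cos φ₂ cos Δλ,  σ = 0.9736 rad → d_gc = 6198.7 km
Rhumb line: Δψ = +0.7534, q = Δφ/Δψ = 0.5679, d_rh = R√(Δφ²+q²Δλ²) = 6783.4 km
Excess = 6783.4 − 6198.7 = 584.7 ≈ 585 km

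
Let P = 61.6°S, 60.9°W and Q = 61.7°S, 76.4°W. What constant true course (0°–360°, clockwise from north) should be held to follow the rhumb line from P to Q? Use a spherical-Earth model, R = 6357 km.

269.2°

Meridional parts: M(φ₁)=-1.3742, M(φ₂)=-1.3779 → ΔM = -0.0037;  Δλ = -0.2705 rad
tan C = Δλ / ΔM = +73.6027 → C = 269.22°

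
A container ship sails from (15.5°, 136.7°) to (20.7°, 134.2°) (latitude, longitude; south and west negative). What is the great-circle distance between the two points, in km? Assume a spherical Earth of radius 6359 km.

634 km

Haversine: a = sin²(Δφ/2)+cos φ₁ cos φ₂ sin²(Δλ/2) = 0.00249;  σ = 2·atan2(√a,√(1−a))
σ = 5.717° → d = Rσ = 6359·0.09978 = 634 km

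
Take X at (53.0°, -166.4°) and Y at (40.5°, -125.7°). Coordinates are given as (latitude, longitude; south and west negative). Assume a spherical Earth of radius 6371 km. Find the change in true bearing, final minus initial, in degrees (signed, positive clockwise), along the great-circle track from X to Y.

+30.4°

At departure: θ₁ = atan2(sin Δλ cos φ₂, cos φ₁ sin φ₂ − sin φ₁ cos φ₂ cos Δλ) = 97.99°
At arrival: θ₂ = atan2(sin Δλ cos φ₁, −cos φ₂ sin φ₁ + sin φ₂ cos φ₁ cos Δλ) = 128.39°
Δθ = θ₂ − θ₁ = +30.4°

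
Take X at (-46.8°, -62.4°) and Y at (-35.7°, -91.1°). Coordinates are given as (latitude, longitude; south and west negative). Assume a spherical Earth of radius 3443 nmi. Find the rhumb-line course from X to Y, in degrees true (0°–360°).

297.3°

Meridional parts: M(φ₁)=-0.9265, M(φ₂)=-0.6678 → ΔM = +0.2587;  Δλ = -0.5009 rad
tan C = Δλ / ΔM = -1.9362 → C = 297.32°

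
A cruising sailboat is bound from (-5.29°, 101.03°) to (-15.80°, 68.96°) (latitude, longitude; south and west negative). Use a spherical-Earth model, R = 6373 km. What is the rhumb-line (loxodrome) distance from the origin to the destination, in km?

3692 km

Δψ = ln[tan(π/4+φ₂/2)/tan(π/4+φ₁/2)] = -0.1869;  Δφ = -0.1834 rad,  Δλ = -0.5597 rad
q = Δφ/Δψ = 0.9816
d = R·√(Δφ² + q²Δλ²) = 6373·0.57926 = 3692 km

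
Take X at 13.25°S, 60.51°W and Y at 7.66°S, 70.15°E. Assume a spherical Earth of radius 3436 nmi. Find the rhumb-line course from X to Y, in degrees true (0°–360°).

87.5°

Meridional parts: M(φ₁)=-0.2333, M(φ₂)=-0.1341 → ΔM = +0.0993;  Δλ = +2.2804 rad
tan C = Δλ / ΔM = +22.9761 → C = 87.51°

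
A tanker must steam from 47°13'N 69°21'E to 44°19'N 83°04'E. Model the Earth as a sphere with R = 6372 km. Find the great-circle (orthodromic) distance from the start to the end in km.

Haversine: a = sin²(Δφ/2)+cos φ₁ cos φ₂ sin²(Δλ/2) = 0.00757;  σ = 2·atan2(√a,√(1−a))
σ = 9.983° → d = Rσ = 6372·0.17424 = 1110 km

1110 km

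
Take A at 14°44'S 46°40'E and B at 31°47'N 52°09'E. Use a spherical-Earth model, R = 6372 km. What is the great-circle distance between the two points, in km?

5206 km

Haversine: a = sin²(Δφ/2)+cos φ₁ cos φ₂ sin²(Δλ/2) = 0.15781;  σ = 2·atan2(√a,√(1−a))
σ = 46.813° → d = Rσ = 6372·0.81704 = 5206 km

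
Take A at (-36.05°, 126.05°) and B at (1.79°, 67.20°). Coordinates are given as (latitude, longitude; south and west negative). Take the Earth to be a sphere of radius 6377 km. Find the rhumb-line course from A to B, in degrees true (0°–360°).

304.5°

Δψ = ln[tan(π/4+φ₂/2)/tan(π/4+φ₁/2)] = +0.7066
Δλ = -1.0271 rad (taken the short way round)
course = atan2(Δλ, Δψ) = 304.53°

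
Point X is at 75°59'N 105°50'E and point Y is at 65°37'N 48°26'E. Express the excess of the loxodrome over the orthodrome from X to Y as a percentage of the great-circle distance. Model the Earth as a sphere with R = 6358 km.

3.8%

Great circle: σ = 0.3553 rad → d_gc = Rσ = 2258.7 km
Rhumb: Δφ = -0.1809, Δλ = -1.0018, Δψ = -0.5639, q = Δφ/Δψ = 0.3209 → d_rh = R√(Δφ²+q²Δλ²) = 2345.2 km
Excess = (2345.2 − 2258.7) / 2258.7 = 86.5 / 2258.7 = 3.83% ≈ 3.8%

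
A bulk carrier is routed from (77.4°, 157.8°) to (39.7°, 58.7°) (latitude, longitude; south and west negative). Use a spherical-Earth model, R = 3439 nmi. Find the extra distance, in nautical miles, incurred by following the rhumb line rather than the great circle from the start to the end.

Great circle: cos σ = sin φ₁ sin φ₂ + cos φ₁ cos φ₂ cos Δλ,  σ = 0.9312 rad → d_gc = 3202.5 nmi
Rhumb line: Δψ = -1.4475, q = Δφ/Δψ = 0.4546, d_rh = R√(Δφ²+q²Δλ²) = 3525.7 nmi
Excess = 3525.7 − 3202.5 = 323.2 ≈ 323 nmi

323 nmi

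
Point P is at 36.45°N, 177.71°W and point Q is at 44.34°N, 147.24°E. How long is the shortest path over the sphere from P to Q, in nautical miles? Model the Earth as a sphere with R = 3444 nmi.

1659 nmi

Haversine: a = sin²(Δφ/2)+cos φ₁ cos φ₂ sin²(Δλ/2) = 0.05690;  σ = 2·atan2(√a,√(1−a))
σ = 27.600° → d = Rσ = 3444·0.48171 = 1659 nmi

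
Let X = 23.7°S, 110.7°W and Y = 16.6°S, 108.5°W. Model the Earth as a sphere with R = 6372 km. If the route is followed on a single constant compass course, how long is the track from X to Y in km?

822 km

Δψ = ln[tan(π/4+φ₂/2)/tan(π/4+φ₁/2)] = +0.1321;  Δφ = +0.1239 rad,  Δλ = +0.0384 rad
q = Δφ/Δψ = 0.9380
d = R·√(Δφ² + q²Δλ²) = 6372·0.12905 = 822 km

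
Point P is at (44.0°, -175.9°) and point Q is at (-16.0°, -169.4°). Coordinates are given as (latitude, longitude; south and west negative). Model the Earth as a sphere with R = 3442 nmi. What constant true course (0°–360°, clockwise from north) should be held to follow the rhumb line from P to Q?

174.3°

Δψ = ln[tan(π/4+φ₂/2)/tan(π/4+φ₁/2)] = -1.1399
Δλ = +0.1134 rad (taken the short way round)
course = atan2(Δλ, Δψ) = 174.32°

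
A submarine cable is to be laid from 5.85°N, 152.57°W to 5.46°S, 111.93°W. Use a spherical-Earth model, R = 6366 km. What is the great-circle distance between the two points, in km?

cos σ = sin φ₁ sin φ₂ + cos φ₁ cos φ₂ cos Δλ
      = sin(5.85°)sin(-5.46°) + cos(5.85°)cos(-5.46°)cos(40.64°) = 0.7417
σ = 42.120° → d = Rσ = 6366·0.73513 = 4680 km

4680 km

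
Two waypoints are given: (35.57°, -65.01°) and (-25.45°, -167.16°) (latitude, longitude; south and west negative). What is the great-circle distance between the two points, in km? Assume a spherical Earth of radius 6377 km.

cos σ = sin φ₁ sin φ₂ + cos φ₁ cos φ₂ cos Δλ
      = sin(35.57°)sin(-25.45°) + cos(35.57°)cos(-25.45°)cos(-102.15°) = -0.4046
σ = 113.863° → d = Rσ = 6377·1.98729 = 12673 km

12673 km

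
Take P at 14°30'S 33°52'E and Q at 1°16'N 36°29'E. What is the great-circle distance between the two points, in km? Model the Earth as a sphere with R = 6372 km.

1777 km

cos σ = sin φ₁ sin φ₂ + cos φ₁ cos φ₂ cos Δλ
      = sin(-14.50°)sin(1.27°) + cos(-14.50°)cos(1.27°)cos(2.62°) = 0.9614
σ = 15.978° → d = Rσ = 6372·0.27887 = 1777 km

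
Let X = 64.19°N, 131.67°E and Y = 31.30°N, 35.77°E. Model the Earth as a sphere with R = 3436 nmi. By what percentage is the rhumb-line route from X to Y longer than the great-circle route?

7.8%

Great circle: σ = 1.1269 rad → d_gc = Rσ = 3872.1 nmi
Rhumb: Δφ = -0.5740, Δλ = -1.6738, Δψ = -0.8978, q = Δφ/Δψ = 0.6394 → d_rh = R√(Δφ²+q²Δλ²) = 4172.7 nmi
Excess = (4172.7 − 3872.1) / 3872.1 = 300.6 / 3872.1 = 7.76% ≈ 7.8%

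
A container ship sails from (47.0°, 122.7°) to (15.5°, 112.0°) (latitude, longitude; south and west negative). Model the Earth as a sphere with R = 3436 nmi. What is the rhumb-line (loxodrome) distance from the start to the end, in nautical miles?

Δψ = ln[tan(π/4+φ₂/2)/tan(π/4+φ₁/2)] = -0.6577;  Δφ = -0.5498 rad,  Δλ = -0.1868 rad
q = Δφ/Δψ = 0.8359
d = R·√(Δφ² + q²Δλ²) = 3436·0.57151 = 1964 nmi

1964 nmi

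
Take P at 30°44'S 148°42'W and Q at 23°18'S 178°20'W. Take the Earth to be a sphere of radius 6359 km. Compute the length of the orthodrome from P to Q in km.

3034 km

Haversine: a = sin²(Δφ/2)+cos φ₁ cos φ₂ sin²(Δλ/2) = 0.05583;  σ = 2·atan2(√a,√(1−a))
σ = 27.334° → d = Rσ = 6359·0.47708 = 3034 km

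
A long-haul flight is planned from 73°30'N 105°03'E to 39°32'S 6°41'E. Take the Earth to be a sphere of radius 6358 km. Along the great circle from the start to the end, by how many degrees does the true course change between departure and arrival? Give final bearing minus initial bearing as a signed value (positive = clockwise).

At departure: θ₁ = atan2(sin Δλ cos φ₂, cos φ₁ sin φ₂ − sin φ₁ cos φ₂ cos Δλ) = 264.52°
At arrival: θ₂ = atan2(sin Δλ cos φ₁, −cos φ₂ sin φ₁ + sin φ₂ cos φ₁ cos Δλ) = 201.50°
Δθ = θ₂ − θ₁ = -63.0°

-63.0°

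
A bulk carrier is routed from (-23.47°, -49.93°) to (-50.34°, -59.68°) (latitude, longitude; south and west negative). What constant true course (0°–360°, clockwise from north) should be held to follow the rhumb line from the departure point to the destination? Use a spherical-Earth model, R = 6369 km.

Δψ = ln[tan(π/4+φ₂/2)/tan(π/4+φ₁/2)] = -0.5984
Δλ = -0.1702 rad (taken the short way round)
course = atan2(Δλ, Δψ) = 195.88°

195.9°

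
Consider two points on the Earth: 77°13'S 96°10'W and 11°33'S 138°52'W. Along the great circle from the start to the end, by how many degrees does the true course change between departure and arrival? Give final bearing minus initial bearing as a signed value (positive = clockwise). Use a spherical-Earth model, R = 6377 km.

At departure: θ₁ = atan2(sin Δλ cos φ₂, cos φ₁ sin φ₂ − sin φ₁ cos φ₂ cos Δλ) = 314.72°
At arrival: θ₂ = atan2(sin Δλ cos φ₁, −cos φ₂ sin φ₁ + sin φ₂ cos φ₁ cos Δλ) = 350.77°
Δθ = θ₂ − θ₁ = +36.0°

+36.0°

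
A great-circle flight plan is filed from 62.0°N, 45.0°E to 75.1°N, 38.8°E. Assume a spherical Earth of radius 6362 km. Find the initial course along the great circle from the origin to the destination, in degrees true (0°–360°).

353.1°

θ = atan2( sin Δλ·cos φ₂ ,  cos φ₁ sin φ₂ − sin φ₁ cos φ₂ cos Δλ )
  = atan2(-0.0278, +0.2280) = 353.06°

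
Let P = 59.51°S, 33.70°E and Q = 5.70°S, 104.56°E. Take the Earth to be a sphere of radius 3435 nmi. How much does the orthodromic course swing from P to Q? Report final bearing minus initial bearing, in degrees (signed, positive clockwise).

-46.5°

Initial bearing θ₁ = atan2(sin Δλ cos φ₂, cos φ₁ sin φ₂ − sin φ₁ cos φ₂ cos Δλ) = 76.21°
Final bearing θ₂ = (initial bearing from the destination back to the start) + 180° = 29.68°
Δθ = θ₂ − θ₁ = -46.5°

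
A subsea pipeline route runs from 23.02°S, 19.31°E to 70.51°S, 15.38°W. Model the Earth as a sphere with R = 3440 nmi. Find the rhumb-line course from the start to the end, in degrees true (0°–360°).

204.2°

Meridional parts: M(φ₁)=-0.4130, M(φ₂)=-1.7618 → ΔM = -1.3487;  Δλ = -0.6055 rad
tan C = Δλ / ΔM = +0.4489 → C = 204.18°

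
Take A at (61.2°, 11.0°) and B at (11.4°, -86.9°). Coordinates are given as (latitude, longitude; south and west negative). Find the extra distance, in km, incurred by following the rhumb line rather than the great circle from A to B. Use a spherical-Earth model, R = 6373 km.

Great circle: cos σ = sin φ₁ sin φ₂ + cos φ₁ cos φ₂ cos Δλ,  σ = 1.4623 rad → d_gc = 9319.1 km
Rhumb line: Δψ = -1.1593, q = Δφ/Δψ = 0.7497, d_rh = R√(Δφ²+q²Δλ²) = 9865.8 km
Excess = 9865.8 − 9319.1 = 546.7 ≈ 547 km

547 km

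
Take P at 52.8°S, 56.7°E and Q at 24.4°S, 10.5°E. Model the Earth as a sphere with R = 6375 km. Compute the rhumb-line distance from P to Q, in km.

Rhumb course C = atan2(Δλ, Δψ) with Δψ = ln[tan(π/4+φ₂/2)/tan(π/4+φ₁/2)] = +0.6497, Δλ = -0.8063 → C = 308.86°
d = R·|Δφ| / |cos C| = 6375·0.49567 / 0.62741 = 5036 km

5036 km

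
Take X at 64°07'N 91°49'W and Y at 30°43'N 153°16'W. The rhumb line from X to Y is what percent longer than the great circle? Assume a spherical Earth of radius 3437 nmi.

2.9%

Great circle: σ = 0.8777 rad → d_gc = Rσ = 3016.7 nmi
Rhumb: Δφ = -0.5829, Δλ = -1.0725, Δψ = -0.9068, q = Δφ/Δψ = 0.6429 → d_rh = R√(Δφ²+q²Δλ²) = 3103.3 nmi
Excess = (3103.3 − 3016.7) / 3016.7 = 86.6 / 3016.7 = 2.87% ≈ 2.9%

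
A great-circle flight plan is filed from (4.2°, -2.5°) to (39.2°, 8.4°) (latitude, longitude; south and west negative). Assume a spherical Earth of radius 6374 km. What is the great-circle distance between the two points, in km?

Haversine: a = sin²(Δφ/2)+cos φ₁ cos φ₂ sin²(Δλ/2) = 0.09740;  σ = 2·atan2(√a,√(1−a))
σ = 36.370° → d = Rσ = 6374·0.63477 = 4046 km

4046 km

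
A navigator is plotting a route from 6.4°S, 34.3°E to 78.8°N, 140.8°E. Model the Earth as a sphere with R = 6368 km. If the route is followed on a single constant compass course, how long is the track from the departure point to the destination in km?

Rhumb course C = atan2(Δλ, Δψ) with Δψ = ln[tan(π/4+φ₂/2)/tan(π/4+φ₁/2)] = +2.4342, Δλ = +1.8588 → C = 37.37°
d = R·|Δφ| / |cos C| = 6368·1.48702 / 0.79478 = 11914 km

11914 km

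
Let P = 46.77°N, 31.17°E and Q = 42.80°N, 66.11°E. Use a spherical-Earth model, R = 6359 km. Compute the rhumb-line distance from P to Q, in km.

Δψ = ln[tan(π/4+φ₂/2)/tan(π/4+φ₁/2)] = -0.0977;  Δφ = -0.0693 rad,  Δλ = +0.6098 rad
q = Δφ/Δψ = 0.7093
d = R·√(Δφ² + q²Δλ²) = 6359·0.43808 = 2786 km

2786 km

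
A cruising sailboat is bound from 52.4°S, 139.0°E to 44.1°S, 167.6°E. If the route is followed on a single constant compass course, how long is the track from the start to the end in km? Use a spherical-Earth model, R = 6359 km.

2300 km

Δψ = ln[tan(π/4+φ₂/2)/tan(π/4+φ₁/2)] = +0.2182;  Δφ = +0.1449 rad,  Δλ = +0.4992 rad
q = Δφ/Δψ = 0.6638
d = R·√(Δφ² + q²Δλ²) = 6359·0.36164 = 2300 km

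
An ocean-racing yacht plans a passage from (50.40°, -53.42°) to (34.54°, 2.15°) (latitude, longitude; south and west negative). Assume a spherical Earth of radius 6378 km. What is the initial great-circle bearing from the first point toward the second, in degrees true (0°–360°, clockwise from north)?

89.8°

θ = atan2( sin Δλ·cos φ₂ ,  cos φ₁ sin φ₂ − sin φ₁ cos φ₂ cos Δλ )
  = atan2(+0.6794, +0.0026) = 89.78°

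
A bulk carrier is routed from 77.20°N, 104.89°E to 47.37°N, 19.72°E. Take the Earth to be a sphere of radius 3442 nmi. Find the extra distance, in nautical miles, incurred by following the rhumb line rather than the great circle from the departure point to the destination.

Great circle: cos σ = sin φ₁ sin φ₂ + cos φ₁ cos φ₂ cos Δλ,  σ = 0.7523 rad → d_gc = 2589.5 nmi
Rhumb line: Δψ = -1.2466, q = Δφ/Δψ = 0.4176, d_rh = R√(Δφ²+q²Δλ²) = 2788.8 nmi
Excess = 2788.8 − 2589.5 = 199.3 ≈ 199 nmi

199 nmi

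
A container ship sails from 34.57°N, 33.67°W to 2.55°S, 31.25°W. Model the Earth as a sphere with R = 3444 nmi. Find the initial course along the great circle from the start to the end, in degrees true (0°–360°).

N = sin Δλ·cos φ₂ = +0.0422;  D = cos φ₁ sin φ₂ − sin φ₁ cos φ₂ cos Δλ = -0.6030
initial course = atan2(N, D) = 176.00°

176.0°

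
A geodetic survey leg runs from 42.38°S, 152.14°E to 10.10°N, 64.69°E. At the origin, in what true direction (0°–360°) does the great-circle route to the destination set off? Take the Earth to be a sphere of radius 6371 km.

N = sin Δλ·cos φ₂ = -0.9835;  D = cos φ₁ sin φ₂ − sin φ₁ cos φ₂ cos Δλ = +0.1591
initial course = atan2(N, D) = 279.19°

279.2°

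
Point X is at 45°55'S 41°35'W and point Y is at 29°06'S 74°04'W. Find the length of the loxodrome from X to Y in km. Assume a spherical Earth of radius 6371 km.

Rhumb course C = atan2(Δλ, Δψ) with Δψ = ln[tan(π/4+φ₂/2)/tan(π/4+φ₁/2)] = +0.3729, Δλ = -0.5669 → C = 303.34°
d = R·|Δφ| / |cos C| = 6371·0.29351 / 0.54956 = 3403 km

3403 km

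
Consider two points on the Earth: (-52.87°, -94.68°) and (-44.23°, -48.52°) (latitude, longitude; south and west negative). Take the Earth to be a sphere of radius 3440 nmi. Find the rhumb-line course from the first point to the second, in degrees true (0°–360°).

Meridional parts: M(φ₁)=-1.0911, M(φ₂)=-0.8625 → ΔM = +0.2286;  Δλ = +0.8056 rad
tan C = Δλ / ΔM = +3.5246 → C = 74.16°

74.2°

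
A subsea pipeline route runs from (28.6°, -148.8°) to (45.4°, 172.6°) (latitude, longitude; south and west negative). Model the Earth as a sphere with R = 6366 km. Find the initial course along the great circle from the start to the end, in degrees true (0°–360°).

309.6°

θ = atan2( sin Δλ·cos φ₂ ,  cos φ₁ sin φ₂ − sin φ₁ cos φ₂ cos Δλ )
  = atan2(-0.4381, +0.3625) = 309.61°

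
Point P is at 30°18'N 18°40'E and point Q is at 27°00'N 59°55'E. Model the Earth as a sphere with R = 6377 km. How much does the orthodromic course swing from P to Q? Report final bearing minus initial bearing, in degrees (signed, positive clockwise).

At departure: θ₁ = atan2(sin Δλ cos φ₂, cos φ₁ sin φ₂ − sin φ₁ cos φ₂ cos Δλ) = 84.75°
At arrival: θ₂ = atan2(sin Δλ cos φ₁, −cos φ₂ sin φ₁ + sin φ₂ cos φ₁ cos Δλ) = 105.22°
Δθ = θ₂ − θ₁ = +20.5°

+20.5°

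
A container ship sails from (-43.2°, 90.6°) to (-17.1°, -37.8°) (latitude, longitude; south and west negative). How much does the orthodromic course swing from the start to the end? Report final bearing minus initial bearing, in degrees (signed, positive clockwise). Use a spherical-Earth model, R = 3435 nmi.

+93.7°

Initial bearing θ₁ = atan2(sin Δλ cos φ₂, cos φ₁ sin φ₂ − sin φ₁ cos φ₂ cos Δλ) = 230.35°
Final bearing θ₂ = (initial bearing from the destination back to the start) + 180° = 324.04°
Δθ = θ₂ − θ₁ = +93.7°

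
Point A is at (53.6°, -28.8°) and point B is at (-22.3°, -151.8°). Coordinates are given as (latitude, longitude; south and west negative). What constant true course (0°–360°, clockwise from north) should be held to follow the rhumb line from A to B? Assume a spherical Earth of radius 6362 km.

Δψ = ln[tan(π/4+φ₂/2)/tan(π/4+φ₁/2)] = -1.5118
Δλ = -2.1468 rad (taken the short way round)
course = atan2(Δλ, Δψ) = 234.85°

234.8°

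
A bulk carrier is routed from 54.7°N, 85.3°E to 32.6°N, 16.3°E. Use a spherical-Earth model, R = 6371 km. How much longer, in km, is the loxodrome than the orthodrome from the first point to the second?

Great circle: cos σ = sin φ₁ sin φ₂ + cos φ₁ cos φ₂ cos Δλ,  σ = 0.9095 rad → d_gc = 5794.2 km
Rhumb line: Δψ = -0.5427, q = Δφ/Δψ = 0.7107, d_rh = R√(Δφ²+q²Δλ²) = 5981.1 km
Excess = 5981.1 − 5794.2 = 186.9 ≈ 187 km

187 km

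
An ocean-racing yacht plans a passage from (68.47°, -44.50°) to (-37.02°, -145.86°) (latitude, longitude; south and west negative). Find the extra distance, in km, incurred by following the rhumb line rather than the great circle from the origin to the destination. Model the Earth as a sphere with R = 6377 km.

Great circle: cos σ = sin φ₁ sin φ₂ + cos φ₁ cos φ₂ cos Δλ,  σ = 2.2367 rad → d_gc = 14263.7 km
Rhumb line: Δψ = -2.3565, q = Δφ/Δψ = 0.7813, d_rh = R√(Δφ²+q²Δλ²) = 14681.3 km
Excess = 14681.3 − 14263.7 = 417.6 ≈ 418 km

418 km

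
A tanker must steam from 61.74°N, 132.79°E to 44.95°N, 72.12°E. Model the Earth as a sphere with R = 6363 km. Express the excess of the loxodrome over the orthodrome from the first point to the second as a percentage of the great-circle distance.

3.2%

Great circle: σ = 0.6658 rad → d_gc = Rσ = 4236.5 km
Rhumb: Δφ = -0.2930, Δλ = -1.0589, Δψ = -0.4992, q = Δφ/Δψ = 0.5870 → d_rh = R√(Δφ²+q²Δλ²) = 4372.5 km
Excess = (4372.5 − 4236.5) / 4236.5 = 136.0 / 4236.5 = 3.21% ≈ 3.2%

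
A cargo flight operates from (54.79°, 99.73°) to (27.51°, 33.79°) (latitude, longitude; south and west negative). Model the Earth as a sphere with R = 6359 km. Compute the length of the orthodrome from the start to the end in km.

6008 km

Haversine: a = sin²(Δφ/2)+cos φ₁ cos φ₂ sin²(Δλ/2) = 0.20706;  σ = 2·atan2(√a,√(1−a))
σ = 54.135° → d = Rσ = 6359·0.94483 = 6008 km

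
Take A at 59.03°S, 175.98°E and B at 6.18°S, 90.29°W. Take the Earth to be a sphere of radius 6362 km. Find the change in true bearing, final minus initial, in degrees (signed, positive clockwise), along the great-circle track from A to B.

Initial bearing θ₁ = atan2(sin Δλ cos φ₂, cos φ₁ sin φ₂ − sin φ₁ cos φ₂ cos Δλ) = 96.38°
Final bearing θ₂ = (initial bearing from the destination back to the start) + 180° = 30.96°
Δθ = θ₂ − θ₁ = -65.4°

-65.4°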